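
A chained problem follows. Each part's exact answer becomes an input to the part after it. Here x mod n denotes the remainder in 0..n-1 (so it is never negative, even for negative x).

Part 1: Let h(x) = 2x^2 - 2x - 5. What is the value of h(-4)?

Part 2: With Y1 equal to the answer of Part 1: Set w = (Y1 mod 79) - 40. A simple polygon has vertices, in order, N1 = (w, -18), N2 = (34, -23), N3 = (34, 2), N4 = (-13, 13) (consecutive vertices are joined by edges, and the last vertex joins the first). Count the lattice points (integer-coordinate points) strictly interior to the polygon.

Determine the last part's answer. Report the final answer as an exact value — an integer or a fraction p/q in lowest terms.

1159

Part 1: 2*(-4)^2 - 2*(-4)^1 - 5 = (32) + (8) + (-5) = 35; answer 35
Part 2: Y1 = 35; w = -5; cross terms: (-5*-23 - 34*-18)=727, (34*2 - 34*-23)=850, (34*13 - -13*2)=468, (-13*-18 - -5*13)=299; twice the area = |2344| = 2344; area = 1172; boundary points = 1 + 25 + 1 + 1 = 28; strictly interior points = area - boundary/2 + 1 = 1159; answer 1159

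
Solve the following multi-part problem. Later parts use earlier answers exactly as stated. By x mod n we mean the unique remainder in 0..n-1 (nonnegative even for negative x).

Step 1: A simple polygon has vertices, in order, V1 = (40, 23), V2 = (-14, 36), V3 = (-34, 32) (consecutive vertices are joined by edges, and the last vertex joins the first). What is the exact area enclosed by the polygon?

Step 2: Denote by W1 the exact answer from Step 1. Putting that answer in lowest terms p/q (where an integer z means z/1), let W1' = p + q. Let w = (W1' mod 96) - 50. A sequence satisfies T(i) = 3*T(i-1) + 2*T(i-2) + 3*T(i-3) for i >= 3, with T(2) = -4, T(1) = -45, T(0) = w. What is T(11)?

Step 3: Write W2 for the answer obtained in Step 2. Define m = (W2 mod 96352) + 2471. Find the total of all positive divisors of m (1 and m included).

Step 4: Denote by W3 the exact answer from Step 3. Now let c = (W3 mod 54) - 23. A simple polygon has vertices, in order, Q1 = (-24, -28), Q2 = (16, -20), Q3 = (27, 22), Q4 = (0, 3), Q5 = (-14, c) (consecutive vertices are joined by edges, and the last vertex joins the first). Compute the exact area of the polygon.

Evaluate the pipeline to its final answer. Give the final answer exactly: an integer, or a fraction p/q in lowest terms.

Step 1: cross terms: (40*36 - -14*23)=1762, (-14*32 - -34*36)=776, (-34*23 - 40*32)=-2062; twice the area = |476| = 476; area = 238; answer 238
Step 2: W1 = 238; threaded value p + q = 239; w = -3; T(3) = 3*(-4) + 2*(-45) + 3*(-3) = -111; iterating: T(3)=-111, T(4)=-476, T(5)=-1662, T(6)=-6271, T(7)=-23565, T(8)=-88223, T(9)=-330612, T(10)=-1238977, T(11)=-4642824; answer -4642824
Step 3: W2 = -4642824; m = 80895; 80895 = 3 * 5 * 5393; sigma = (1 + 3) * (1 + 5) * (1 + 5393) = 4 * 6 * 5394 = 129456; answer 129456
Step 4: W3 = 129456; c = -5; cross terms: (-24*-20 - 16*-28)=928, (16*22 - 27*-20)=892, (27*3 - 0*22)=81, (0*-5 - -14*3)=42, (-14*-28 - -24*-5)=272; twice the area = |2215| = 2215; area = 2215/2; answer 2215/2

2215/2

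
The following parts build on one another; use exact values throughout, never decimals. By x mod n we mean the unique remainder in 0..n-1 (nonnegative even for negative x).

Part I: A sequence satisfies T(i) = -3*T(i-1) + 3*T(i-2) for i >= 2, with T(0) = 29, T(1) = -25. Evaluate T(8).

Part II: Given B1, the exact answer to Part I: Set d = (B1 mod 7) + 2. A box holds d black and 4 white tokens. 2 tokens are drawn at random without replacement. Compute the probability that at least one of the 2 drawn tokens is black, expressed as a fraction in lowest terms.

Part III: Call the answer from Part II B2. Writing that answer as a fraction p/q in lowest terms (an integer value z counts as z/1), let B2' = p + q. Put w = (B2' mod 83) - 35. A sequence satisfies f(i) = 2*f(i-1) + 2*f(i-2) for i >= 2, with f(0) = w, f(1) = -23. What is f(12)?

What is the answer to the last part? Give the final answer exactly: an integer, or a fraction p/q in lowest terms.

-1659776

Part I: T(2) = -3*(-25) + 3*(29) = 162; iterating: T(2)=162, T(3)=-561, T(4)=2169, T(5)=-8190, T(6)=31077, T(7)=-117801, T(8)=446634; answer 446634
Part II: B1 = 446634; d = 8; total draws C(12,2) = 66; complement C(4,2) = 6; favorable 66 - 6 = 60; P = 10/11; answer 10/11
Part III: B2 = 10/11; threaded value p + q = 21; w = -14; f(2) = 2*(-23) + 2*(-14) = -74; iterating: f(2)=-74, f(3)=-194, f(4)=-536, f(5)=-1460, f(6)=-3992, f(7)=-10904, f(8)=-29792, f(9)=-81392, f(10)=-222368, f(11)=-607520, f(12)=-1659776; answer -1659776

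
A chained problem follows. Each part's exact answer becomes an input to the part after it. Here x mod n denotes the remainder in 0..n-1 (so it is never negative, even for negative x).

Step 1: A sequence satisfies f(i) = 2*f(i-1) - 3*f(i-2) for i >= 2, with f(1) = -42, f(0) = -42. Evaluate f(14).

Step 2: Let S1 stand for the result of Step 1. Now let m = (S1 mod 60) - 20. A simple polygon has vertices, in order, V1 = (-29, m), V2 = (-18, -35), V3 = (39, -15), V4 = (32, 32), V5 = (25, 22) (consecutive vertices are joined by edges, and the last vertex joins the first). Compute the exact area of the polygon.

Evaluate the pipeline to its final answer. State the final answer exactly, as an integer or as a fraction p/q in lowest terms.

Step 1: f(2) = 2*(-42) - 3*(-42) = 42; iterating: f(2)=42, f(3)=210, f(4)=294, f(5)=-42, f(6)=-966, f(7)=-1806, f(8)=-714, f(9)=3990, f(10)=10122, f(11)=8274, f(12)=-13818, f(13)=-52458, f(14)=-63462; answer -63462
Step 2: S1 = -63462; m = -2; cross terms: (-29*-35 - -18*-2)=979, (-18*-15 - 39*-35)=1635, (39*32 - 32*-15)=1728, (32*22 - 25*32)=-96, (25*-2 - -29*22)=588; twice the area = |4834| = 4834; area = 2417; answer 2417

2417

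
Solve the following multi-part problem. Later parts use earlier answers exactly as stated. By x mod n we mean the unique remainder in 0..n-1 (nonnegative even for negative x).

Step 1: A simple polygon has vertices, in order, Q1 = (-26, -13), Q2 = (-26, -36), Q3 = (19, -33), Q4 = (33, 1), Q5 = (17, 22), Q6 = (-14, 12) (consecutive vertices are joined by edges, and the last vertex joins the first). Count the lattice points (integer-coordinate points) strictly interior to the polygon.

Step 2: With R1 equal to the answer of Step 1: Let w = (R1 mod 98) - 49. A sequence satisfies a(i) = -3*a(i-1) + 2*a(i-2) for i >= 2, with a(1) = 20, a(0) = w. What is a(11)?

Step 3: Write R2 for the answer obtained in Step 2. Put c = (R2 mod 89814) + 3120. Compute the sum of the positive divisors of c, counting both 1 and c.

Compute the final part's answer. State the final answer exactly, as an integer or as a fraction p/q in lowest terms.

Step 1: cross terms: (-26*-36 - -26*-13)=598, (-26*-33 - 19*-36)=1542, (19*1 - 33*-33)=1108, (33*22 - 17*1)=709, (17*12 - -14*22)=512, (-14*-13 - -26*12)=494; twice the area = |4963| = 4963; area = 4963/2; boundary points = 23 + 3 + 2 + 1 + 1 + 1 = 31; strictly interior points = area - boundary/2 + 1 = 2467; answer 2467
Step 2: R1 = 2467; w = -32; a(2) = -3*(20) + 2*(-32) = -124; iterating: a(2)=-124, a(3)=412, a(4)=-1484, a(5)=5276, a(6)=-18796, a(7)=66940, a(8)=-238412, a(9)=849116, a(10)=-3024172, a(11)=10770748; answer 10770748
Step 3: R2 = 10770748; c = 86002; 86002 = 2 * 7 * 6143; sigma = (1 + 2) * (1 + 7) * (1 + 6143) = 3 * 8 * 6144 = 147456; answer 147456

147456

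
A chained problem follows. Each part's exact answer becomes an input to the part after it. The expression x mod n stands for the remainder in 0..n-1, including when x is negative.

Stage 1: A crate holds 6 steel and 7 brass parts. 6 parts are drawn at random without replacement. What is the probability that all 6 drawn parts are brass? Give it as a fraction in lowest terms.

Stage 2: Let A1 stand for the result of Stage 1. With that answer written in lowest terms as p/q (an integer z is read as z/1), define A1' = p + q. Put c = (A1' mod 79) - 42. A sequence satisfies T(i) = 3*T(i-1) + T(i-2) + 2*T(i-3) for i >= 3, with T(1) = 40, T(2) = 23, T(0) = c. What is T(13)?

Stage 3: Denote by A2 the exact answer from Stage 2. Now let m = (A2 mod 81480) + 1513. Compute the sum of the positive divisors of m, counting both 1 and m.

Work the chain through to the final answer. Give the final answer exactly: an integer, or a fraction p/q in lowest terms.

Stage 1: total draws C(13,6) = 1716; favorable C(7,6) = 7; P = 7/1716; answer 7/1716
Stage 2: A1 = 7/1716; threaded value p + q = 1723; c = 22; T(3) = 3*(23) + 1*(40) + 2*(22) = 153; iterating: T(3)=153, T(4)=562, T(5)=1885, T(6)=6523, T(7)=22578, T(8)=78027, T(9)=269705, T(10)=932298, T(11)=3222653, T(12)=11139667, T(13)=38506250; answer 38506250
Stage 3: A2 = 38506250; m = 49203; 49203 = 3^2 * 7 * 11 * 71; sigma = (1 + 3 + 9) * (1 + 7) * (1 + 11) * (1 + 71) = 13 * 8 * 12 * 72 = 89856; answer 89856

89856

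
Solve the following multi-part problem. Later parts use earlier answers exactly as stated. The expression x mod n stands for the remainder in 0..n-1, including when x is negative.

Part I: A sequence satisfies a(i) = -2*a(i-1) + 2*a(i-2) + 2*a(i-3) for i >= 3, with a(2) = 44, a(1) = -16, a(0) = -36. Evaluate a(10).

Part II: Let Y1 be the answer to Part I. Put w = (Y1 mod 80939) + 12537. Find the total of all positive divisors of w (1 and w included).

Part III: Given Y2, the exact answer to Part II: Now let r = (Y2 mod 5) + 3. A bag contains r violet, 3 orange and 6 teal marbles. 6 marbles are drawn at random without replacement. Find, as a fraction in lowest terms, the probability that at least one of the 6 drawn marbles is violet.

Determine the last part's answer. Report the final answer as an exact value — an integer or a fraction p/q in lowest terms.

Part I: a(3) = -2*(44) + 2*(-16) + 2*(-36) = -192; iterating: a(3)=-192, a(4)=440, a(5)=-1176, a(6)=2848, a(7)=-7168, a(8)=17680, a(9)=-44000, a(10)=109024; answer 109024
Part II: Y1 = 109024; w = 40622; 40622 = 2 * 19 * 1069; sigma = (1 + 2) * (1 + 19) * (1 + 1069) = 3 * 20 * 1070 = 64200; answer 64200
Part III: Y2 = 64200; r = 3; total draws C(12,6) = 924; complement C(9,6) = 84; favorable 924 - 84 = 840; P = 10/11; answer 10/11

10/11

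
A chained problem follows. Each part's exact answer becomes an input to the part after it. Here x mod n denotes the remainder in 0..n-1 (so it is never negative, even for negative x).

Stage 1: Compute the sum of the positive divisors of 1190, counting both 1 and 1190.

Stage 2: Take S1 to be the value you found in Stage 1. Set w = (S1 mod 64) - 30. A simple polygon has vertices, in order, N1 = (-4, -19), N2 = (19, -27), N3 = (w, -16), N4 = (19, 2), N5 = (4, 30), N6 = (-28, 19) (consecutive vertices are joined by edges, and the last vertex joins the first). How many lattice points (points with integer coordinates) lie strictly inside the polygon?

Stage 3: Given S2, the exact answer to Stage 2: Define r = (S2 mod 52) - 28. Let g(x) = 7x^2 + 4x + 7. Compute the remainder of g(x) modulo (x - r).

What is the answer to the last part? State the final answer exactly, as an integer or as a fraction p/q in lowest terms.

Stage 1: 1190 = 2 * 5 * 7 * 17; sigma = (1 + 2) * (1 + 5) * (1 + 7) * (1 + 17) = 3 * 6 * 8 * 18 = 2592; answer 2592
Stage 2: S1 = 2592; w = 2; cross terms: (-4*-27 - 19*-19)=469, (19*-16 - 2*-27)=-250, (2*2 - 19*-16)=308, (19*30 - 4*2)=562, (4*19 - -28*30)=916, (-28*-19 - -4*19)=608; twice the area = |2613| = 2613; area = 2613/2; boundary points = 1 + 1 + 1 + 1 + 1 + 2 = 7; strictly interior points = area - boundary/2 + 1 = 1304; answer 1304
Stage 3: S2 = 1304; r = -24; remainder = value at the root: 7*(-24)^2 + 4*(-24)^1 + 7 = (4032) + (-96) + (7) = 3943; answer 3943

3943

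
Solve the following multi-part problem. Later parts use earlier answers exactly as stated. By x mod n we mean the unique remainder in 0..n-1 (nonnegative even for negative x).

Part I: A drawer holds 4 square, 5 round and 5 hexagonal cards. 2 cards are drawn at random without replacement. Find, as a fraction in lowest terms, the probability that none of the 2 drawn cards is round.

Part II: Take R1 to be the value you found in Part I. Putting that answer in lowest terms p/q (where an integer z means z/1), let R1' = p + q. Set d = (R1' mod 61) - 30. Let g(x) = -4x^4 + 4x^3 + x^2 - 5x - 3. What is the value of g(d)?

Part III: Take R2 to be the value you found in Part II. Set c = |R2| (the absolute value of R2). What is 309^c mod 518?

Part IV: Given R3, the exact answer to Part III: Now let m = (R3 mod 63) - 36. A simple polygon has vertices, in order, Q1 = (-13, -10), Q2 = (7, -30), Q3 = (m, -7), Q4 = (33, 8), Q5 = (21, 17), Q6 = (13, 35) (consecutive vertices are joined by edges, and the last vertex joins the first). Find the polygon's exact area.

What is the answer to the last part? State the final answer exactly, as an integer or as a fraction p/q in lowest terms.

Part I: total draws C(14,2) = 91; favorable C(9,2) = 36; P = 36/91; answer 36/91
Part II: R1 = 36/91; threaded value p + q = 127; d = -25; -4*(-25)^4 + 4*(-25)^3 + 1*(-25)^2 - 5*(-25)^1 - 3 = (-1562500) + (-62500) + (625) + (125) + (-3) = -1624253; answer -1624253
Part III: R2 = -1624253; c = 1624253; squarings mod 518: 309^1=309, 309^2=169, 309^4=71, 309^8=379, 309^16=155, 309^32=197, 309^64=477, 309^128=127, 309^256=71, 309^512=379, 309^1024=155, 309^2048=197, 309^4096=477, 309^8192=127, 309^16384=71, 309^32768=379, 309^65536=155, 309^131072=197, 309^262144=477, 309^524288=127, 309^1048576=71; 309^1624253 = 309^1 * 309^4 * 309^8 * 309^16 * 309^32 * 309^128 * 309^2048 * 309^16384 * 309^32768 * 309^524288 * 309^1048576 = 183 (mod 518); answer 183
Part IV: R3 = 183; m = 21; cross terms: (-13*-30 - 7*-10)=460, (7*-7 - 21*-30)=581, (21*8 - 33*-7)=399, (33*17 - 21*8)=393, (21*35 - 13*17)=514, (13*-10 - -13*35)=325; twice the area = |2672| = 2672; area = 1336; answer 1336

1336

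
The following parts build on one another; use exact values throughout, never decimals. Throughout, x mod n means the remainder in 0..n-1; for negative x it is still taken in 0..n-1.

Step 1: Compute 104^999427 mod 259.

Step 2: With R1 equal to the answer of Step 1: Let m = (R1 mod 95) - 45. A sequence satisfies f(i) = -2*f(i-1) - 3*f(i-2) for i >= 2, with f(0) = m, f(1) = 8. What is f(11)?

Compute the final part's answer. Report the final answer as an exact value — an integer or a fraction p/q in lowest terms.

Step 1: squarings mod 259: 104^1=104, 104^2=197, 104^4=218, 104^8=127, 104^16=71, 104^32=120, 104^64=155, 104^128=197, 104^256=218, 104^512=127, 104^1024=71, 104^2048=120, 104^4096=155, 104^8192=197, 104^16384=218, 104^32768=127, 104^65536=71, 104^131072=120, 104^262144=155, 104^524288=197; 104^999427 = 104^1 * 104^2 * 104^16384 * 104^65536 * 104^131072 * 104^262144 * 104^524288 = 41 (mod 259); answer 41
Step 2: R1 = 41; m = -4; f(2) = -2*(8) - 3*(-4) = -4; iterating: f(2)=-4, f(3)=-16, f(4)=44, f(5)=-40, f(6)=-52, f(7)=224, f(8)=-292, f(9)=-88, f(10)=1052, f(11)=-1840; answer -1840

-1840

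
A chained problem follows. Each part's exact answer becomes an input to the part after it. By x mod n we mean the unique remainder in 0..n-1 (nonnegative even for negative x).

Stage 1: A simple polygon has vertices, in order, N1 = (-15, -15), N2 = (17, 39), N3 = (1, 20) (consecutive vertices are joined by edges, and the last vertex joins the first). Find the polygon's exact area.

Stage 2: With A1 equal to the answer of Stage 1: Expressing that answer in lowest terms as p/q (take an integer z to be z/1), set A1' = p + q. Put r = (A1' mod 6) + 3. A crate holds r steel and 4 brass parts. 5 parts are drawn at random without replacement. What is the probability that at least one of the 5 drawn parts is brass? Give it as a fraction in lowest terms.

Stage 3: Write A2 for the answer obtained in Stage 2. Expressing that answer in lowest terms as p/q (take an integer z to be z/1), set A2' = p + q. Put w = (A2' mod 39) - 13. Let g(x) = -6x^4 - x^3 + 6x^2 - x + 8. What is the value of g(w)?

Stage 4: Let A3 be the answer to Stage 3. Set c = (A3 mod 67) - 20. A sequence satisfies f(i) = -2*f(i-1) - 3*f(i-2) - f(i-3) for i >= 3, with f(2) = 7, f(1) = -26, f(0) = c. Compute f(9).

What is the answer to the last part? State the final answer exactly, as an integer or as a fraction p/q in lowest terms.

Stage 1: cross terms: (-15*39 - 17*-15)=-330, (17*20 - 1*39)=301, (1*-15 - -15*20)=285; twice the area = |256| = 256; area = 128; answer 128
Stage 2: A1 = 128; threaded value p + q = 129; r = 6; total draws C(10,5) = 252; complement C(6,5) = 6; favorable 252 - 6 = 246; P = 41/42; answer 41/42
Stage 3: A2 = 41/42; threaded value p + q = 83; w = -8; -6*(-8)^4 - 1*(-8)^3 + 6*(-8)^2 - 1*(-8)^1 + 8 = (-24576) + (512) + (384) + (8) + (8) = -23664; answer -23664
Stage 4: A3 = -23664; c = 34; f(3) = -2*(7) - 3*(-26) - 1*(34) = 30; iterating: f(3)=30, f(4)=-55, f(5)=13, f(6)=109, f(7)=-202, f(8)=64, f(9)=369; answer 369

369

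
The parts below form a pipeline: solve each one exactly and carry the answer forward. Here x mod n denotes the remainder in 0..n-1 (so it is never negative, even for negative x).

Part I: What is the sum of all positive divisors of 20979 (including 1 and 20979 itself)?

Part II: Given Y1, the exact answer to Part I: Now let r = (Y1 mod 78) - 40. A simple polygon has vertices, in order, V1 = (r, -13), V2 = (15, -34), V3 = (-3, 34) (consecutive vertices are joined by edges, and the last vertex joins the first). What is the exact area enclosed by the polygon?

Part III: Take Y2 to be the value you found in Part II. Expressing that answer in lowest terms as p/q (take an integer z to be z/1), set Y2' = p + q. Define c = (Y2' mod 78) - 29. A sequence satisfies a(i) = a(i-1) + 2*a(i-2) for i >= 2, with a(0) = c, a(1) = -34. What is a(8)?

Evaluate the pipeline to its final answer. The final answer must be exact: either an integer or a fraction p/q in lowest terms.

Part I: 20979 = 3^4 * 7 * 37; sigma = (1 + 3 + 9 + 27 + 81) * (1 + 7) * (1 + 37) = 121 * 8 * 38 = 36784; answer 36784
Part II: Y1 = 36784; r = 6; cross terms: (6*-34 - 15*-13)=-9, (15*34 - -3*-34)=408, (-3*-13 - 6*34)=-165; twice the area = |234| = 234; area = 117; answer 117
Part III: Y2 = 117; threaded value p + q = 118; c = 11; a(2) = 1*(-34) + 2*(11) = -12; iterating: a(2)=-12, a(3)=-80, a(4)=-104, a(5)=-264, a(6)=-472, a(7)=-1000, a(8)=-1944; answer -1944

-1944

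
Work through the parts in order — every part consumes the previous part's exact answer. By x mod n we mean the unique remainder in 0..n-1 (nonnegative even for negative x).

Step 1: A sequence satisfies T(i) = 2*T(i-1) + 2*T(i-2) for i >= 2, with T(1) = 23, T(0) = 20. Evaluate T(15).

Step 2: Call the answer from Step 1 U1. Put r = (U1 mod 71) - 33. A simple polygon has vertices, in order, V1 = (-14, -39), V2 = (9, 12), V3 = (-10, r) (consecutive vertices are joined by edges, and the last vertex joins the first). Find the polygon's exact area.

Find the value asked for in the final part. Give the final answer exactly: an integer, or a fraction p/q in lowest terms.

Step 1: T(2) = 2*(23) + 2*(20) = 86; iterating: T(2)=86, T(3)=218, T(4)=608, T(5)=1652, T(6)=4520, T(7)=12344, T(8)=33728, T(9)=92144, T(10)=251744, T(11)=687776, T(12)=1879040, T(13)=5133632, T(14)=14025344, T(15)=38317952; answer 38317952
Step 2: U1 = 38317952; r = 0; cross terms: (-14*12 - 9*-39)=183, (9*0 - -10*12)=120, (-10*-39 - -14*0)=390; twice the area = |693| = 693; area = 693/2; answer 693/2

693/2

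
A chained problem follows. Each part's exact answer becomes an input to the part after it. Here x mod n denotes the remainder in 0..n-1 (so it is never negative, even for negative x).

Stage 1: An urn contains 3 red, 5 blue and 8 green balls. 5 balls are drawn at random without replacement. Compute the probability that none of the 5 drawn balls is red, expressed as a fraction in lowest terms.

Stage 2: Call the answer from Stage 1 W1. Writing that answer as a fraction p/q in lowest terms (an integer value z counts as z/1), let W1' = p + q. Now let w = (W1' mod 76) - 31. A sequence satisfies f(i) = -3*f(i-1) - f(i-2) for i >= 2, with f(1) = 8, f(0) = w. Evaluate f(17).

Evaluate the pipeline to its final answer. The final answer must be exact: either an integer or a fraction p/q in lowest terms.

128398838

Stage 1: total draws C(16,5) = 4368; favorable C(13,5) = 1287; P = 33/112; answer 33/112
Stage 2: W1 = 33/112; threaded value p + q = 145; w = 38; f(2) = -3*(8) - 1*(38) = -62; iterating: f(2)=-62, f(3)=178, f(4)=-472, f(5)=1238, f(6)=-3242, f(7)=8488, f(8)=-22222, f(9)=58178, f(10)=-152312, f(11)=398758, f(12)=-1043962, f(13)=2733128, f(14)=-7155422, f(15)=18733138, f(16)=-49043992, f(17)=128398838; answer 128398838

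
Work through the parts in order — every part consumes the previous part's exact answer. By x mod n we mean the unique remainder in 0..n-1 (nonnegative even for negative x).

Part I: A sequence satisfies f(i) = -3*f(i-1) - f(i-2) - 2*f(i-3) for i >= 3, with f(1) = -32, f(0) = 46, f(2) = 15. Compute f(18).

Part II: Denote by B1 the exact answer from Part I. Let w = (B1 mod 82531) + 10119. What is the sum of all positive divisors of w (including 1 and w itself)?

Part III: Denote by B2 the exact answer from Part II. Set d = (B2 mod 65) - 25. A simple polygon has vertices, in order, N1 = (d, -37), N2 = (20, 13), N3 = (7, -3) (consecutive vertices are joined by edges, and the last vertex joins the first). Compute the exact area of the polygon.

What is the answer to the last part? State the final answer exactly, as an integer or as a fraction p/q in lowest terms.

5

Part I: f(3) = -3*(15) - 1*(-32) - 2*(46) = -105; iterating: f(3)=-105, f(4)=364, f(5)=-1017, f(6)=2897, f(7)=-8402, f(8)=24343, f(9)=-70421, f(10)=203724, f(11)=-589437, f(12)=1705429, f(13)=-4934298, f(14)=14276339, f(15)=-41305577, f(16)=119508988, f(17)=-345774065, f(18)=1000424361; answer 1000424361
Part II: B1 = 1000424361; w = 76229; 76229 = 31 * 2459; sigma = (1 + 31) * (1 + 2459) = 32 * 2460 = 78720; answer 78720
Part III: B2 = 78720; d = -20; cross terms: (-20*13 - 20*-37)=480, (20*-3 - 7*13)=-151, (7*-37 - -20*-3)=-319; twice the area = |10| = 10; area = 5; answer 5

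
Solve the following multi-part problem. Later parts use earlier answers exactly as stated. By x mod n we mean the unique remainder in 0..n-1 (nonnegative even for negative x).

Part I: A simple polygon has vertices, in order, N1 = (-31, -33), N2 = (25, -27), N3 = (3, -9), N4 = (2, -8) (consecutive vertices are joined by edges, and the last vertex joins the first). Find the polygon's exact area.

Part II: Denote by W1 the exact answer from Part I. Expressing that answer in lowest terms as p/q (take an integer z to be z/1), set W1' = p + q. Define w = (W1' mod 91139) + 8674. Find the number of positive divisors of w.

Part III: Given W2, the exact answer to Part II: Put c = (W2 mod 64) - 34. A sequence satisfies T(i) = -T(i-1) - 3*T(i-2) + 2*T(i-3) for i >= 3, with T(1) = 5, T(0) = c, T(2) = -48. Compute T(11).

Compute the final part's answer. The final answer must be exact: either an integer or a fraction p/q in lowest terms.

Part I: cross terms: (-31*-27 - 25*-33)=1662, (25*-9 - 3*-27)=-144, (3*-8 - 2*-9)=-6, (2*-33 - -31*-8)=-314; twice the area = |1198| = 1198; area = 599; answer 599
Part II: W1 = 599; threaded value p + q = 600; w = 9274; 9274 = 2 * 4637; number of divisors = (1+1) * (1+1) = 4; answer 4
Part III: W2 = 4; c = -30; T(3) = -1*(-48) - 3*(5) + 2*(-30) = -27; iterating: T(3)=-27, T(4)=181, T(5)=-196, T(6)=-401, T(7)=1351, T(8)=-540, T(9)=-4315, T(10)=8637, T(11)=3228; answer 3228

3228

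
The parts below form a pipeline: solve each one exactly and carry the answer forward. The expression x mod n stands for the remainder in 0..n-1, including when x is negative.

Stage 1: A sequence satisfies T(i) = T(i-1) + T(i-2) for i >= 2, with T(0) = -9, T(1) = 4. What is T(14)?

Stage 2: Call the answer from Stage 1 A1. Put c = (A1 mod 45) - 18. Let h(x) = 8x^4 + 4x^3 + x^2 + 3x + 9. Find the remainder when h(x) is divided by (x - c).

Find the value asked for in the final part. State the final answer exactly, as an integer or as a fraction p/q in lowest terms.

Stage 1: T(2) = 1*(4) + 1*(-9) = -5; iterating: T(2)=-5, T(3)=-1, T(4)=-6, T(5)=-7, T(6)=-13, T(7)=-20, T(8)=-33, T(9)=-53, T(10)=-86, T(11)=-139, T(12)=-225, T(13)=-364, T(14)=-589; answer -589
Stage 2: A1 = -589; c = 23; remainder = value at the root: 8*(23)^4 + 4*(23)^3 + 1*(23)^2 + 3*(23)^1 + 9 = (2238728) + (48668) + (529) + (69) + (9) = 2288003; answer 2288003

2288003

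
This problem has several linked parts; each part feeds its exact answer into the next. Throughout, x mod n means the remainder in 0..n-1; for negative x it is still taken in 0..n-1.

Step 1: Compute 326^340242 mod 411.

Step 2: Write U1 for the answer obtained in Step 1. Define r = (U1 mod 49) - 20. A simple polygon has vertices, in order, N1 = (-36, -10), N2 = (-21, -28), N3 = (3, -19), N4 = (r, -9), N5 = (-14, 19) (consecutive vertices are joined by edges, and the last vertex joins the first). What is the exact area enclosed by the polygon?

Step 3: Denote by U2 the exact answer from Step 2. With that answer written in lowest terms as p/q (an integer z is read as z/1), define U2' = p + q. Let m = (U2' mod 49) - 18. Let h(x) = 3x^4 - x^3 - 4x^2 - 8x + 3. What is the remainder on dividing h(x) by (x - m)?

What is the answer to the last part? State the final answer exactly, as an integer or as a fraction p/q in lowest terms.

Step 1: squarings mod 411: 326^1=326, 326^2=238, 326^4=337, 326^8=133, 326^16=16, 326^32=256, 326^64=187, 326^128=34, 326^256=334, 326^512=175, 326^1024=211, 326^2048=133, 326^4096=16, 326^8192=256, 326^16384=187, 326^32768=34, 326^65536=334, 326^131072=175, 326^262144=211; 326^340242 = 326^2 * 326^16 * 326^256 * 326^4096 * 326^8192 * 326^65536 * 326^262144 = 139 (mod 411); answer 139
Step 2: U1 = 139; r = 21; cross terms: (-36*-28 - -21*-10)=798, (-21*-19 - 3*-28)=483, (3*-9 - 21*-19)=372, (21*19 - -14*-9)=273, (-14*-10 - -36*19)=824; twice the area = |2750| = 2750; area = 1375; answer 1375
Step 3: U2 = 1375; threaded value p + q = 1376; m = -14; remainder = value at the root: 3*(-14)^4 - 1*(-14)^3 - 4*(-14)^2 - 8*(-14)^1 + 3 = (115248) + (2744) + (-784) + (112) + (3) = 117323; answer 117323

117323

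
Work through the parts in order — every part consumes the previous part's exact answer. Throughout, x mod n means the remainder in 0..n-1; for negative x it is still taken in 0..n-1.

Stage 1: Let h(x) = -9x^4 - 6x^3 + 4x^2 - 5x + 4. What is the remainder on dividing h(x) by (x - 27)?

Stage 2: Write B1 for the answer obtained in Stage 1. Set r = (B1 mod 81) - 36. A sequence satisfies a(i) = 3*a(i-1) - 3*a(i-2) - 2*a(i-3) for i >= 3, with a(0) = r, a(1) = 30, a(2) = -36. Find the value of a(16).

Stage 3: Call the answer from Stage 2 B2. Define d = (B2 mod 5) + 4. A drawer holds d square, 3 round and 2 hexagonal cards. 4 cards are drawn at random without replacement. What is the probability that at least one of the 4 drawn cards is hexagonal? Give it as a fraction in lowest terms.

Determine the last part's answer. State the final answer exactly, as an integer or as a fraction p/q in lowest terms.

13/18

Stage 1: remainder = value at the root: -9*(27)^4 - 6*(27)^3 + 4*(27)^2 - 5*(27)^1 + 4 = (-4782969) + (-118098) + (2916) + (-135) + (4) = -4898282; answer -4898282
Stage 2: B1 = -4898282; r = -5; a(3) = 3*(-36) - 3*(30) - 2*(-5) = -188; iterating: a(3)=-188, a(4)=-516, a(5)=-912, a(6)=-812, a(7)=1332, a(8)=8256, a(9)=22396, a(10)=39756, a(11)=35568, a(12)=-57356, a(13)=-358284, a(14)=-973920, a(15)=-1732196, a(16)=-1558260; answer -1558260
Stage 3: B2 = -1558260; d = 4; total draws C(9,4) = 126; complement C(7,4) = 35; favorable 126 - 35 = 91; P = 13/18; answer 13/18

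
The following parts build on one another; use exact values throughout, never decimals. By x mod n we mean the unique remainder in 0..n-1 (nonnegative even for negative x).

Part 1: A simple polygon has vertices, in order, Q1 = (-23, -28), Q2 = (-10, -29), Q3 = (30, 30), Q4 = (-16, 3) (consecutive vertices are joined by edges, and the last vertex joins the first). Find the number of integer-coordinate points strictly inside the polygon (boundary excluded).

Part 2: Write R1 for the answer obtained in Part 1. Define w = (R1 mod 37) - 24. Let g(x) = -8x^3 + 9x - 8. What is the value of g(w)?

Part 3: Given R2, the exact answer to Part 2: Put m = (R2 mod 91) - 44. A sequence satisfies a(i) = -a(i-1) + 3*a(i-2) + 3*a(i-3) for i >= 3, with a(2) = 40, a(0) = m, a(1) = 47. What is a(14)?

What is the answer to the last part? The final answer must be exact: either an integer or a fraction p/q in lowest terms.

Part 1: cross terms: (-23*-29 - -10*-28)=387, (-10*30 - 30*-29)=570, (30*3 - -16*30)=570, (-16*-28 - -23*3)=517; twice the area = |2044| = 2044; area = 1022; boundary points = 1 + 1 + 1 + 1 = 4; strictly interior points = area - boundary/2 + 1 = 1021; answer 1021
Part 2: R1 = 1021; w = -2; -8*(-2)^3 + 9*(-2)^1 - 8 = (64) + (-18) + (-8) = 38; answer 38
Part 3: R2 = 38; m = -6; a(3) = -1*(40) + 3*(47) + 3*(-6) = 83; iterating: a(3)=83, a(4)=178, a(5)=191, a(6)=592, a(7)=515, a(8)=1834, a(9)=1487, a(10)=5560, a(11)=4403, a(12)=16738, a(13)=13151, a(14)=50272; answer 50272

50272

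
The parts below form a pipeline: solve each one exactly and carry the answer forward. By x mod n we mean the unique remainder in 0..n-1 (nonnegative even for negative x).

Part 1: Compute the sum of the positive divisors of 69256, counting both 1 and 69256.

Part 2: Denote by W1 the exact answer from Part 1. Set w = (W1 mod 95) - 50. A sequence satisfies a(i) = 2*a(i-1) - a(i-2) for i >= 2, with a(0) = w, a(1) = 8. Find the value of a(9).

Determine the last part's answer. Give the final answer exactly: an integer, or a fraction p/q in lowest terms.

432

Part 1: 69256 = 2^3 * 11 * 787; sigma = (1 + 2 + 4 + 8) * (1 + 11) * (1 + 787) = 15 * 12 * 788 = 141840; answer 141840
Part 2: W1 = 141840; w = -45; a(2) = 2*(8) - 1*(-45) = 61; iterating: a(2)=61, a(3)=114, a(4)=167, a(5)=220, a(6)=273, a(7)=326, a(8)=379, a(9)=432; answer 432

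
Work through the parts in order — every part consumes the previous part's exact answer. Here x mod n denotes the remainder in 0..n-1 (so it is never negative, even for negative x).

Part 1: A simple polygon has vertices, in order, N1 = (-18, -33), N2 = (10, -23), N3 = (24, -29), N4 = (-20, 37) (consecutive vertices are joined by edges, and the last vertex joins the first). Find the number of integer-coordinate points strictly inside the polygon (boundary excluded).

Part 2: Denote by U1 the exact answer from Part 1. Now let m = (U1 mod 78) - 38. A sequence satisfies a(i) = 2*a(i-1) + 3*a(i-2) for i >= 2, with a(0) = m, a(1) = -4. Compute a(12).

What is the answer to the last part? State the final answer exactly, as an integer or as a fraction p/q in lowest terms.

Part 1: cross terms: (-18*-23 - 10*-33)=744, (10*-29 - 24*-23)=262, (24*37 - -20*-29)=308, (-20*-33 - -18*37)=1326; twice the area = |2640| = 2640; area = 1320; boundary points = 2 + 2 + 22 + 2 = 28; strictly interior points = area - boundary/2 + 1 = 1307; answer 1307
Part 2: U1 = 1307; m = 21; a(2) = 2*(-4) + 3*(21) = 55; iterating: a(2)=55, a(3)=98, a(4)=361, a(5)=1016, a(6)=3115, a(7)=9278, a(8)=27901, a(9)=83636, a(10)=250975, a(11)=752858, a(12)=2258641; answer 2258641

2258641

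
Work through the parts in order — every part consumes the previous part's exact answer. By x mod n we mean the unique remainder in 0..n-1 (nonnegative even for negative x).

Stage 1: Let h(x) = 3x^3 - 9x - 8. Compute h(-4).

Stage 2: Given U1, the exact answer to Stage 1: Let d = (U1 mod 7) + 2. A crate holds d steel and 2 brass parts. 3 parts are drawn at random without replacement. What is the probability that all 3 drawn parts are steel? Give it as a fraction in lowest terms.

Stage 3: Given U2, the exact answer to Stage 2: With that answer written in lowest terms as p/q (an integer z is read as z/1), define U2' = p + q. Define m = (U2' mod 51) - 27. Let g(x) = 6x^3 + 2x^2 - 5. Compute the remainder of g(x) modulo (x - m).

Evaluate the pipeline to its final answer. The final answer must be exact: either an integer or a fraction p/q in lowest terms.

Stage 1: 3*(-4)^3 - 9*(-4)^1 - 8 = (-192) + (36) + (-8) = -164; answer -164
Stage 2: U1 = -164; d = 6; total draws C(8,3) = 56; favorable C(6,3) = 20; P = 5/14; answer 5/14
Stage 3: U2 = 5/14; threaded value p + q = 19; m = -8; remainder = value at the root: 6*(-8)^3 + 2*(-8)^2 - 5 = (-3072) + (128) + (-5) = -2949; answer -2949

-2949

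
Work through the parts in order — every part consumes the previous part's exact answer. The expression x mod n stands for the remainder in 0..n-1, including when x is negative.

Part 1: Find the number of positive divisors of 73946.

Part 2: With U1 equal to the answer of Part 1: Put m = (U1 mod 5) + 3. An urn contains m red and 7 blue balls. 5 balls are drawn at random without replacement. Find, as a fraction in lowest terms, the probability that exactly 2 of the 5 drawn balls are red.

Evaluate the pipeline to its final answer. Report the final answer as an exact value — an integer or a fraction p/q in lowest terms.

105/286

Part 1: 73946 = 2 * 36973; number of divisors = (1+1) * (1+1) = 4; answer 4
Part 2: U1 = 4; m = 7; total draws C(14,5) = 2002; favorable C(7,2)*C(7,3) = 735; P = 105/286; answer 105/286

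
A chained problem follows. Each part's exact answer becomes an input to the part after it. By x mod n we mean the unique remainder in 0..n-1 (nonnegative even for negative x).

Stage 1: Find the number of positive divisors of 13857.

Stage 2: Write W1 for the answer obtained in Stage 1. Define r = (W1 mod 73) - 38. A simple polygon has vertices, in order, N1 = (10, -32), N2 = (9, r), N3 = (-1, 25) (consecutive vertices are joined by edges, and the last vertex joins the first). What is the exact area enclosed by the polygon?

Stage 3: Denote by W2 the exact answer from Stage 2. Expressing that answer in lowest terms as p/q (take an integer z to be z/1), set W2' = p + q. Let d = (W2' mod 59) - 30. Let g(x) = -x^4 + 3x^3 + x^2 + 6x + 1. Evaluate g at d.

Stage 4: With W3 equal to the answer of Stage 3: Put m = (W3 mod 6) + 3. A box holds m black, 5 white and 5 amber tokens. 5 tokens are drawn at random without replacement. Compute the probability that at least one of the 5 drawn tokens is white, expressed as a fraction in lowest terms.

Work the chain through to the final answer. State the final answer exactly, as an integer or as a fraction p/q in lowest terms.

Stage 1: 13857 = 3 * 31 * 149; number of divisors = (1+1) * (1+1) * (1+1) = 8; answer 8
Stage 2: W1 = 8; r = -30; cross terms: (10*-30 - 9*-32)=-12, (9*25 - -1*-30)=195, (-1*-32 - 10*25)=-218; twice the area = |-35| = 35; area = 35/2; answer 35/2
Stage 3: W2 = 35/2; threaded value p + q = 37; d = 7; -1*(7)^4 + 3*(7)^3 + 1*(7)^2 + 6*(7)^1 + 1 = (-2401) + (1029) + (49) + (42) + (1) = -1280; answer -1280
Stage 4: W3 = -1280; m = 7; total draws C(17,5) = 6188; complement C(12,5) = 792; favorable 6188 - 792 = 5396; P = 1349/1547; answer 1349/1547

1349/1547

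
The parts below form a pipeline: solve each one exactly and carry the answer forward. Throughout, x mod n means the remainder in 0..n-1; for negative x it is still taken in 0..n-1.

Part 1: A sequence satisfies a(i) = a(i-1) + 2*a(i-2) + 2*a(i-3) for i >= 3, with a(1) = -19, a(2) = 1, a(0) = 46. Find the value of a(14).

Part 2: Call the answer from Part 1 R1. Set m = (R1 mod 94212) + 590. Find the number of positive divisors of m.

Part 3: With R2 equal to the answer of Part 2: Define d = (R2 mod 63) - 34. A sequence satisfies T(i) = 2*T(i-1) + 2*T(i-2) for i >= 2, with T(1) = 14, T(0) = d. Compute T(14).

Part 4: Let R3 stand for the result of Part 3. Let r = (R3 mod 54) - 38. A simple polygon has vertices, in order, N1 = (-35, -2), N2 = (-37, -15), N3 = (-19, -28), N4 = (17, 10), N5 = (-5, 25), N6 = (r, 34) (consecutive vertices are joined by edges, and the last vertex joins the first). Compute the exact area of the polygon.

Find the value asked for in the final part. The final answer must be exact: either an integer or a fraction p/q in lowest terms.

Part 1: a(3) = 1*(1) + 2*(-19) + 2*(46) = 55; iterating: a(3)=55, a(4)=19, a(5)=131, a(6)=279, a(7)=579, a(8)=1399, a(9)=3115, a(10)=7071, a(11)=16099, a(12)=36471, a(13)=82811, a(14)=187951; answer 187951
Part 2: R1 = 187951; m = 94329; 94329 = 3^2 * 47 * 223; number of divisors = (2+1) * (1+1) * (1+1) = 12; answer 12
Part 3: R2 = 12; d = -22; T(2) = 2*(14) + 2*(-22) = -16; iterating: T(2)=-16, T(3)=-4, T(4)=-40, T(5)=-88, T(6)=-256, T(7)=-688, T(8)=-1888, T(9)=-5152, T(10)=-14080, T(11)=-38464, T(12)=-105088, T(13)=-287104, T(14)=-784384; answer -784384
Part 4: R3 = -784384; r = -18; cross terms: (-35*-15 - -37*-2)=451, (-37*-28 - -19*-15)=751, (-19*10 - 17*-28)=286, (17*25 - -5*10)=475, (-5*34 - -18*25)=280, (-18*-2 - -35*34)=1226; twice the area = |3469| = 3469; area = 3469/2; answer 3469/2

3469/2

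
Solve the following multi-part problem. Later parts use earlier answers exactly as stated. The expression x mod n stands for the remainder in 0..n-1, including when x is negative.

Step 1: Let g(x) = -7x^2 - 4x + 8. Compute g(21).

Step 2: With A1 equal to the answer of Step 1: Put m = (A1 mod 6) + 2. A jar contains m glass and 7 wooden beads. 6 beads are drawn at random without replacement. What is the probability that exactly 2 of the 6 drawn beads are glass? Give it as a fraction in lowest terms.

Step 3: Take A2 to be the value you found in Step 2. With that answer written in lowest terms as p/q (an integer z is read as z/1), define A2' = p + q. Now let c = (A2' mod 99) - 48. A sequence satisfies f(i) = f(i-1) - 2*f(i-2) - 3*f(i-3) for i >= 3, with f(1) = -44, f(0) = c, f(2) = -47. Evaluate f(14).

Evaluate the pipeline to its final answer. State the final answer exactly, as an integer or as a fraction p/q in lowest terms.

-124873

Step 1: -7*(21)^2 - 4*(21)^1 + 8 = (-3087) + (-84) + (8) = -3163; answer -3163
Step 2: A1 = -3163; m = 7; total draws C(14,6) = 3003; favorable C(7,2)*C(7,4) = 735; P = 35/143; answer 35/143
Step 3: A2 = 35/143; threaded value p + q = 178; c = 31; f(3) = 1*(-47) - 2*(-44) - 3*(31) = -52; iterating: f(3)=-52, f(4)=174, f(5)=419, f(6)=227, f(7)=-1133, f(8)=-2844, f(9)=-1259, f(10)=7828, f(11)=18878, f(12)=6999, f(13)=-54241, f(14)=-124873; answer -124873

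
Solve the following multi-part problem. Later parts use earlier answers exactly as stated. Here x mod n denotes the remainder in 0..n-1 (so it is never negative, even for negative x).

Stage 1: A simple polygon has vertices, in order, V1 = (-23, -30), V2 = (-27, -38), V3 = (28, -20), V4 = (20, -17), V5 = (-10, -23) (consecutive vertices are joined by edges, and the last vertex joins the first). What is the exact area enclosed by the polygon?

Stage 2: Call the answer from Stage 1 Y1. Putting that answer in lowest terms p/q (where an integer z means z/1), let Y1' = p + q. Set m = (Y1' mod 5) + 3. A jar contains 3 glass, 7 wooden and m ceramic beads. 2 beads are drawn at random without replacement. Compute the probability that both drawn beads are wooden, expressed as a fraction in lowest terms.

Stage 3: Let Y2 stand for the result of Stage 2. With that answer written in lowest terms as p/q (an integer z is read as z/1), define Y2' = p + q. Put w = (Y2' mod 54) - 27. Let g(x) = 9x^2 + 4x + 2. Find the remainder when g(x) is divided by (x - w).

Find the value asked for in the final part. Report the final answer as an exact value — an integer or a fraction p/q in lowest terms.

350

Stage 1: cross terms: (-23*-38 - -27*-30)=64, (-27*-20 - 28*-38)=1604, (28*-17 - 20*-20)=-76, (20*-23 - -10*-17)=-630, (-10*-30 - -23*-23)=-229; twice the area = |733| = 733; area = 733/2; answer 733/2
Stage 2: Y1 = 733/2; threaded value p + q = 735; m = 3; total draws C(13,2) = 78; favorable C(7,2) = 21; P = 7/26; answer 7/26
Stage 3: Y2 = 7/26; threaded value p + q = 33; w = 6; remainder = value at the root: 9*(6)^2 + 4*(6)^1 + 2 = (324) + (24) + (2) = 350; answer 350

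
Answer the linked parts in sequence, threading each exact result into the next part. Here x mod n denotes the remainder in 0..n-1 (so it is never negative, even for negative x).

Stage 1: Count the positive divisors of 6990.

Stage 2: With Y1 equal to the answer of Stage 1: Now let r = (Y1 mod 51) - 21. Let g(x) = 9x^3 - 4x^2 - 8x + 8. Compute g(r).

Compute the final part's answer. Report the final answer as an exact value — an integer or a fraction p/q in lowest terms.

Stage 1: 6990 = 2 * 3 * 5 * 233; number of divisors = (1+1) * (1+1) * (1+1) * (1+1) = 16; answer 16
Stage 2: Y1 = 16; r = -5; 9*(-5)^3 - 4*(-5)^2 - 8*(-5)^1 + 8 = (-1125) + (-100) + (40) + (8) = -1177; answer -1177

-1177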